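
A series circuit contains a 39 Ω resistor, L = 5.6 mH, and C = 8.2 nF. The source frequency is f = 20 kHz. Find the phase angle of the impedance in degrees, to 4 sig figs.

-81.68°

ω = 2πf = 125700 rad/s
X_L = ωL = 703.7 Ω
X_C = 1/(ωC) = 970.5 Ω
Net reactance X = X_L − X_C = -266.7 Ω
Z = 39.00 − j266.7 Ω
|Z| = √(39.00² + 266.7²) = 269.6 Ω
∠Z = arctan(-266.7/39.00) = -81.68°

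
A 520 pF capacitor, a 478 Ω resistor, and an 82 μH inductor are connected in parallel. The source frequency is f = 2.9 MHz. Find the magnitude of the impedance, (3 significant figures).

110 Ω

ω = 2πf = 1.822e+07 rad/s
X_L = ωL = 1490 Ω
X_C = 1/(ωC) = 106 Ω
Parallel: admittances add. Y = 1/R + 1/(jωL) + jωC
Y = (0.00209 + j0.00881) S
|Y| = 0.00905 S → |Z| = 1/|Y| = 110 Ω, ∠Z = −∠Y = -76.6°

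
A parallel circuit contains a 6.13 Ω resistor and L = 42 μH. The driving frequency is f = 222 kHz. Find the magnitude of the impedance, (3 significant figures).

ω = 2πf = 1.395e+06 rad/s
X_L = ωL = 58.6 Ω
Parallel: admittances add. Y = 1/R + 1/(jωL)
Y = (0.163 − j0.0171) S
|Y| = 0.164 S → |Z| = 1/|Y| = 6.10 Ω, ∠Z = −∠Y = 5.97°

6.10 Ω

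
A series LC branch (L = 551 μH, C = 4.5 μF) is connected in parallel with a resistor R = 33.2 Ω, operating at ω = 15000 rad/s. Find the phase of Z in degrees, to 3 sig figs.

-78.8°

X_L = ωL = 8.26 Ω
X_C = 1/(ωC) = 14.8 Ω
Branch 1: Z₁ = R = 33.2 Ω
Branch 2 (series LC): Z₂ = j(X_L − X_C) = −j6.55 Ω
Parallel: Z = Z₁Z₂/(Z₁+Z₂), |Z| = 6.43 Ω, ∠Z = -78.8°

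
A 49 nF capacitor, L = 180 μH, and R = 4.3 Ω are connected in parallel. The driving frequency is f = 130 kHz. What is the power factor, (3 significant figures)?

ω = 2πf = 816800 rad/s
X_L = ωL = 147 Ω
X_C = 1/(ωC) = 25.0 Ω
Parallel: admittances add. Y = 1/R + 1/(jωL) + jωC
Y = (0.233 + j0.0332) S
|Y| = 0.235 S → |Z| = 1/|Y| = 4.26 Ω, ∠Z = −∠Y = -8.13°
cos φ = cos(-8.13°) = 0.990

0.990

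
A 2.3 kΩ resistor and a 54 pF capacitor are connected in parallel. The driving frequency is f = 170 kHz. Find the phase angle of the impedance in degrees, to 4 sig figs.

ω = 2πf = 1.068e+06 rad/s
X_C = 1/(ωC) = 17340 Ω
Parallel: admittances add. Y = 1/R + jωC
Y = (0.0004348 + j5.768e-05) S
|Y| = 0.0004386 S → |Z| = 1/|Y| = 2280 Ω, ∠Z = −∠Y = -7.557°

-7.557°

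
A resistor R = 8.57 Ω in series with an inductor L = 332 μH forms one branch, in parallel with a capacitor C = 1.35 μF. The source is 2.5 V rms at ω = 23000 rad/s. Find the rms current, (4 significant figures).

X_L = ωL = 7.636 Ω
X_C = 1/(ωC) = 32.21 Ω
Branch 1 (R+jX_L): Z₁ = 8.570 + j7.636 Ω, |Z₁| = 11.48 Ω
Branch 2 (−jX_C): Z₂ = −j32.21 Ω
Parallel: Z = Z₁Z₂/(Z₁+Z₂), |Z| = 14.21 Ω, ∠Z = 22.47°
I = V/|Z| = 2.5/14.21 = 176.0 mA

176.0 mA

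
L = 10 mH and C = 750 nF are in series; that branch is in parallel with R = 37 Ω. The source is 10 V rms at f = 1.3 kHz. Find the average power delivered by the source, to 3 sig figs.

ω = 2πf = 8168 rad/s
X_L = ωL = 81.7 Ω
X_C = 1/(ωC) = 163 Ω
Branch 1: Z₁ = R = 37.0 Ω
Branch 2 (series LC): Z₂ = j(X_L − X_C) = −j81.6 Ω
Parallel: Z = Z₁Z₂/(Z₁+Z₂), |Z| = 33.7 Ω, ∠Z = -24.4°
I = V/|Z| = 297 mA
P = VI cos φ = 10 × 0.297 × cos(-24.4°) = 2.70 W

2.70 W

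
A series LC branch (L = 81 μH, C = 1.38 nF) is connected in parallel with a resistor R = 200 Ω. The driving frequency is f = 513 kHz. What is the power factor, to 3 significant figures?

0.178

ω = 2πf = 3.223e+06 rad/s
X_L = ωL = 261 Ω
X_C = 1/(ωC) = 225 Ω
Branch 1: Z₁ = R = 200 Ω
Branch 2 (series LC): Z₂ = j(X_L − X_C) = j36.3 Ω
Parallel: Z = Z₁Z₂/(Z₁+Z₂), |Z| = 35.7 Ω, ∠Z = 79.7°
cos φ = cos(79.7°) = 0.178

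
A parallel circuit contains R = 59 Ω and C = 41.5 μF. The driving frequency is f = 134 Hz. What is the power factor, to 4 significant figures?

ω = 2πf = 841.9 rad/s
X_C = 1/(ωC) = 28.62 Ω
Parallel: admittances add. Y = 1/R + jωC
Y = (0.01695 + j0.03494) S
|Y| = 0.03883 S → |Z| = 1/|Y| = 25.75 Ω, ∠Z = −∠Y = -64.12°
cos φ = cos(-64.12°) = 0.4364

0.4364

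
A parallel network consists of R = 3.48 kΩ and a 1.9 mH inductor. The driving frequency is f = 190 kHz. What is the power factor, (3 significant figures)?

ω = 2πf = 1.194e+06 rad/s
X_L = ωL = 2270 Ω
Parallel: admittances add. Y = 1/R + 1/(jωL)
Y = (0.000287 − j0.000441) S
|Y| = 0.000526 S → |Z| = 1/|Y| = 1900 Ω, ∠Z = −∠Y = 56.9°
cos φ = cos(56.9°) = 0.546

0.546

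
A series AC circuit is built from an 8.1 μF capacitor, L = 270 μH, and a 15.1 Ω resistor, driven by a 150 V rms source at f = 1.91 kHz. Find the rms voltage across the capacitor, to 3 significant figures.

ω = 2πf = 12000 rad/s
X_L = ωL = 3.24 Ω
X_C = 1/(ωC) = 10.3 Ω
Net reactance X = X_L − X_C = -7.05 Ω
Z = 15.1 − j7.05 Ω
|Z| = √(15.1² + 7.05²) = 16.7 Ω
I = V/|Z| = 9.00 A
V_C = I·|Z_C| = 9.00 × 10.3 = 92.6 V

92.6 V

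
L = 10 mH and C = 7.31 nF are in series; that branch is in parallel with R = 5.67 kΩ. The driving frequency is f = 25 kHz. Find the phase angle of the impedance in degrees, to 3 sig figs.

83.0°

ω = 2πf = 157100 rad/s
X_L = ωL = 1570 Ω
X_C = 1/(ωC) = 871 Ω
Branch 1: Z₁ = R = 5670 Ω
Branch 2 (series LC): Z₂ = j(X_L − X_C) = j700 Ω
Parallel: Z = Z₁Z₂/(Z₁+Z₂), |Z| = 695 Ω, ∠Z = 83.0°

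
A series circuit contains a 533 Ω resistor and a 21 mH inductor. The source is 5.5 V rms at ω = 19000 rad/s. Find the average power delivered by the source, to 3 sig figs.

36.4 mW

X_L = ωL = 399 Ω
Z = 533 + j399 Ω
|Z| = √(533² + 399²) = 666 Ω
∠Z = arctan(399/533) = 36.8°
I = V/|Z| = 8.26 mA
P = VI cos φ = 5.5 × 0.00826 × cos(36.8°) = 36.4 mW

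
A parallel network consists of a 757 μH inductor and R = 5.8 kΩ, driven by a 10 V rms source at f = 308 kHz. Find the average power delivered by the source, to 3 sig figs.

17.2 mW

ω = 2πf = 1.935e+06 rad/s
X_L = ωL = 1460 Ω
Parallel: admittances add. Y = 1/R + 1/(jωL)
Y = (0.000172 − j0.000683) S
|Y| = 0.000704 S → |Z| = 1/|Y| = 1420 Ω, ∠Z = −∠Y = 75.8°
I = V/|Z| = 7.04 mA
P = VI cos φ = 10 × 0.00704 × cos(75.8°) = 17.2 mW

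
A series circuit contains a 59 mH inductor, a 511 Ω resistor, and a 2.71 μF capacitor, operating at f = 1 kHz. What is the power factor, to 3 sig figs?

ω = 2πf = 6283 rad/s
X_L = ωL = 371 Ω
X_C = 1/(ωC) = 58.7 Ω
Net reactance X = X_L − X_C = 312 Ω
Z = 511 + j312 Ω
|Z| = √(511² + 312²) = 599 Ω
∠Z = arctan(312/511) = 31.4°
cos φ = cos(31.4°) = 0.854

0.854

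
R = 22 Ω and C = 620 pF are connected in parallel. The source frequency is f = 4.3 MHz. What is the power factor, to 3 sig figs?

0.938

ω = 2πf = 2.702e+07 rad/s
X_C = 1/(ωC) = 59.7 Ω
Parallel: admittances add. Y = 1/R + jωC
Y = (0.0455 + j0.0168) S
|Y| = 0.0484 S → |Z| = 1/|Y| = 20.6 Ω, ∠Z = −∠Y = -20.2°
cos φ = cos(-20.2°) = 0.938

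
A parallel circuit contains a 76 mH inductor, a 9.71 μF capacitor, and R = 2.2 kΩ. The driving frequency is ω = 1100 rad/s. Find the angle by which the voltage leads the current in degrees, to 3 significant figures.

X_L = ωL = 83.6 Ω
X_C = 1/(ωC) = 93.6 Ω
Parallel: admittances add. Y = 1/R + 1/(jωL) + jωC
Y = (0.000455 − j0.00128) S
|Y| = 0.00136 S → |Z| = 1/|Y| = 736 Ω, ∠Z = −∠Y = 70.5°

70.5°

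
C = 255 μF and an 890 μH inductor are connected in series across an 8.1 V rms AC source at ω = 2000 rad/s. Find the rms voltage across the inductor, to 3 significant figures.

X_L = ωL = 1.78 Ω
X_C = 1/(ωC) = 1.96 Ω
Net reactance X = X_L − X_C = -0.181 Ω
Z = − j0.181 Ω
|Z| = √(0² + 0.181²) = 0.181 Ω
I = V/|Z| = 44.8 A
V_L = I·|Z_L| = 44.8 × 1.78 = 79.8 V

79.8 V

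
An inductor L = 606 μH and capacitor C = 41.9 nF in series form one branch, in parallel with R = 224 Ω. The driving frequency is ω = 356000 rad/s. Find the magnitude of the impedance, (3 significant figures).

124 Ω

X_L = ωL = 216 Ω
X_C = 1/(ωC) = 67.0 Ω
Branch 1: Z₁ = R = 224 Ω
Branch 2 (series LC): Z₂ = j(X_L − X_C) = j149 Ω
Parallel: Z = Z₁Z₂/(Z₁+Z₂), |Z| = 124 Ω, ∠Z = 56.4°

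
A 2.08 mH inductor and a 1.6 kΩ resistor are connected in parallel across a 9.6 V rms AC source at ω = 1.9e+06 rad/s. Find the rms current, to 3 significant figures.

X_L = ωL = 3950 Ω
Parallel: admittances add. Y = 1/R + 1/(jωL)
Y = (0.000625 − j0.000253) S
|Y| = 0.000674 S → |Z| = 1/|Y| = 1480 Ω, ∠Z = −∠Y = 22.0°
I = V/|Z| = 9.6/1480 = 6.47 mA

6.47 mA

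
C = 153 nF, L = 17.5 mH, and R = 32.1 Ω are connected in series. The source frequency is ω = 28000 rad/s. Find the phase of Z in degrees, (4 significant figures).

82.87°

X_L = ωL = 490.0 Ω
X_C = 1/(ωC) = 233.4 Ω
Net reactance X = X_L − X_C = 256.6 Ω
Z = 32.10 + j256.6 Ω
|Z| = √(32.10² + 256.6²) = 258.6 Ω
∠Z = arctan(256.6/32.10) = 82.87°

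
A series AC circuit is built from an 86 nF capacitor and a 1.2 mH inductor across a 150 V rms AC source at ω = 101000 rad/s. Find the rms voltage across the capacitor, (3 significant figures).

2840 V

X_L = ωL = 121 Ω
X_C = 1/(ωC) = 115 Ω
Net reactance X = X_L − X_C = 6.07 Ω
Z = j6.07 Ω
|Z| = √(0² + 6.07²) = 6.07 Ω
I = V/|Z| = 24.7 A
V_C = I·|Z_C| = 24.7 × 115 = 2840 V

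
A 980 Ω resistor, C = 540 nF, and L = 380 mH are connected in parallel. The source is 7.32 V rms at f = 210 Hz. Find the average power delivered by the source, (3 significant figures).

54.7 mW

ω = 2πf = 1319 rad/s
X_L = ωL = 501 Ω
X_C = 1/(ωC) = 1400 Ω
Parallel: admittances add. Y = 1/R + 1/(jωL) + jωC
Y = (0.00102 − j0.00128) S
|Y| = 0.00164 S → |Z| = 1/|Y| = 610 Ω, ∠Z = −∠Y = 51.5°
I = V/|Z| = 12.0 mA
P = VI cos φ = 7.32 × 0.0120 × cos(51.5°) = 54.7 mW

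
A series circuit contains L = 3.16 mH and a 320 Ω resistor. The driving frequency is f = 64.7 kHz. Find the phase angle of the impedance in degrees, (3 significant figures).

76.0°

ω = 2πf = 406500 rad/s
X_L = ωL = 1280 Ω
Z = 320 + j1280 Ω
|Z| = √(320² + 1280²) = 1320 Ω
∠Z = arctan(1280/320) = 76.0°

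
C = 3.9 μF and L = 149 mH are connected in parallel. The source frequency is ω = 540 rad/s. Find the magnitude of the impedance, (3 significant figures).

X_L = ωL = 80.5 Ω
X_C = 1/(ωC) = 475 Ω
Parallel: admittances add. Y = 1/(jωL) + jωC
Y = (0 − j0.0103) S
|Y| = 0.0103 S → |Z| = 1/|Y| = 96.9 Ω, ∠Z = −∠Y = 90.0°

96.9 Ω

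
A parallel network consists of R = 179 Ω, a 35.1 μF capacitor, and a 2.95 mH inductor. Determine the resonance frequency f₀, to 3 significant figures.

495 Hz

ω₀ = 1/√(LC) = 1/√(0.00295 × 3.51e-05) = 3108 rad/s
f₀ = ω₀/(2π) = 495 Hz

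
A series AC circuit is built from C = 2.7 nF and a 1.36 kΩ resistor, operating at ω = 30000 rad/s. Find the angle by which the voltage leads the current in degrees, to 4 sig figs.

X_C = 1/(ωC) = 12350 Ω
Z = 1360 − j12350 Ω
|Z| = √(1360² + 12350²) = 12420 Ω
∠Z = arctan(-12350/1360) = -83.71°

-83.71°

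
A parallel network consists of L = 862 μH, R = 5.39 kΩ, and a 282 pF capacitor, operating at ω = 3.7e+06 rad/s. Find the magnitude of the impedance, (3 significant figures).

X_L = ωL = 3190 Ω
X_C = 1/(ωC) = 958 Ω
Parallel: admittances add. Y = 1/R + 1/(jωL) + jωC
Y = (0.000186 + j0.000730) S
|Y| = 0.000753 S → |Z| = 1/|Y| = 1330 Ω, ∠Z = −∠Y = -75.7°

1330 Ω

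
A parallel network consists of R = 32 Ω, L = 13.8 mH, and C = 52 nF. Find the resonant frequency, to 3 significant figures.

5.94 kHz

ω₀ = 1/√(LC) = 1/√(0.0138 × 5.2e-08) = 37330 rad/s
f₀ = ω₀/(2π) = 5.94 kHz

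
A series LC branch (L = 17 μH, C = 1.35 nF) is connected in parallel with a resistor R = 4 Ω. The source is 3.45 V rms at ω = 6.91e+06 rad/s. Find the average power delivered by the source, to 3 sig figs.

X_L = ωL = 117 Ω
X_C = 1/(ωC) = 107 Ω
Branch 1: Z₁ = R = 4.00 Ω
Branch 2 (series LC): Z₂ = j(X_L − X_C) = j10.3 Ω
Parallel: Z = Z₁Z₂/(Z₁+Z₂), |Z| = 3.73 Ω, ∠Z = 21.3°
I = V/|Z| = 926 mA
P = VI cos φ = 3.45 × 0.926 × cos(21.3°) = 2.98 W

2.98 W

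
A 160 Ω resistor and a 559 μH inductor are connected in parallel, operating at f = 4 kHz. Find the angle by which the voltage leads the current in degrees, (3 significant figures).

ω = 2πf = 25130 rad/s
X_L = ωL = 14.0 Ω
Parallel: admittances add. Y = 1/R + 1/(jωL)
Y = (0.00625 − j0.0712) S
|Y| = 0.0715 S → |Z| = 1/|Y| = 14.0 Ω, ∠Z = −∠Y = 85.0°

85.0°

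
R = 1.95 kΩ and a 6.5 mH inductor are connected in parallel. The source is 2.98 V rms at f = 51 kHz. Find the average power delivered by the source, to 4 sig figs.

4.554 mW

ω = 2πf = 320400 rad/s
X_L = ωL = 2083 Ω
Parallel: admittances add. Y = 1/R + 1/(jωL)
Y = (0.0005128 − j0.0004801) S
|Y| = 0.0007025 S → |Z| = 1/|Y| = 1424 Ω, ∠Z = −∠Y = 43.11°
I = V/|Z| = 2.093 mA
P = VI cos φ = 2.98 × 0.002093 × cos(43.11°) = 4.554 mW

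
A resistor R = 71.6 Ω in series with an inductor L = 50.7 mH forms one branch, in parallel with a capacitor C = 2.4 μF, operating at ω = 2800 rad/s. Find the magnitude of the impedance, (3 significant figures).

329 Ω

X_L = ωL = 142 Ω
X_C = 1/(ωC) = 149 Ω
Branch 1 (R+jX_L): Z₁ = 71.6 + j142 Ω, |Z₁| = 159 Ω
Branch 2 (−jX_C): Z₂ = −j149 Ω
Parallel: Z = Z₁Z₂/(Z₁+Z₂), |Z| = 329 Ω, ∠Z = -21.3°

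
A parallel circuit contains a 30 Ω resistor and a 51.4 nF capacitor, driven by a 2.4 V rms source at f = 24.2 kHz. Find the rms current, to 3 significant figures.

82.2 mA

ω = 2πf = 152100 rad/s
X_C = 1/(ωC) = 128 Ω
Parallel: admittances add. Y = 1/R + jωC
Y = (0.0333 + j0.00782) S
|Y| = 0.0342 S → |Z| = 1/|Y| = 29.2 Ω, ∠Z = −∠Y = -13.2°
I = V/|Z| = 2.4/29.2 = 82.2 mA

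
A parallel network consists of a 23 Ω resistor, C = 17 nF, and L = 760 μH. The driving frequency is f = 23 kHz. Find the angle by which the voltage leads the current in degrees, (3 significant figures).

8.69°

ω = 2πf = 144500 rad/s
X_L = ωL = 110 Ω
X_C = 1/(ωC) = 407 Ω
Parallel: admittances add. Y = 1/R + 1/(jωL) + jωC
Y = (0.0435 − j0.00665) S
|Y| = 0.0440 S → |Z| = 1/|Y| = 22.7 Ω, ∠Z = −∠Y = 8.69°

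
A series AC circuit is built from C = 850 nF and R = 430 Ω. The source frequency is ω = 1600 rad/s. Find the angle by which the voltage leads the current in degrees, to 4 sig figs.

X_C = 1/(ωC) = 735.3 Ω
Z = 430.0 − j735.3 Ω
|Z| = √(430.0² + 735.3²) = 851.8 Ω
∠Z = arctan(-735.3/430.0) = -59.68°

-59.68°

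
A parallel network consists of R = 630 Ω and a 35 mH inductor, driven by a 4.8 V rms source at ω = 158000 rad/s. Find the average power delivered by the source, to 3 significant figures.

X_L = ωL = 5530 Ω
Parallel: admittances add. Y = 1/R + 1/(jωL)
Y = (0.00159 − j0.000181) S
|Y| = 0.00160 S → |Z| = 1/|Y| = 626 Ω, ∠Z = −∠Y = 6.50°
I = V/|Z| = 7.67 mA
P = VI cos φ = 4.8 × 0.00767 × cos(6.50°) = 36.6 mW

36.6 mW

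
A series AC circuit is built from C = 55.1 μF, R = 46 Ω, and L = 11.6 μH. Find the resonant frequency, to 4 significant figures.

6.295 kHz

ω₀ = 1/√(LC) = 1/√(1.16e-05 × 5.51e-05) = 39550 rad/s
f₀ = ω₀/(2π) = 6.295 kHz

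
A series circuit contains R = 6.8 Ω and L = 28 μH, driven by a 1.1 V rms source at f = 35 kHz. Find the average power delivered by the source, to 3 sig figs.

97.8 mW

ω = 2πf = 219900 rad/s
X_L = ωL = 6.16 Ω
Z = 6.80 + j6.16 Ω
|Z| = √(6.80² + 6.16²) = 9.17 Ω
∠Z = arctan(6.16/6.80) = 42.2°
I = V/|Z| = 120 mA
P = VI cos φ = 1.1 × 0.120 × cos(42.2°) = 97.8 mW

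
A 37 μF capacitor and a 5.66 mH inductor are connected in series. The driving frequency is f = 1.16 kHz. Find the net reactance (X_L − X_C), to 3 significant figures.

ω = 2πf = 7288 rad/s
X_L = ωL = 41.3 Ω
X_C = 1/(ωC) = 3.71 Ω
X = 41.3 − 3.71 = 37.5 Ω

37.5 Ω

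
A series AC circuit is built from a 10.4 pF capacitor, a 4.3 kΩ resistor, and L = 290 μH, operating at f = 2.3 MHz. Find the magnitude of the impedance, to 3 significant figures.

ω = 2πf = 1.445e+07 rad/s
X_L = ωL = 4190 Ω
X_C = 1/(ωC) = 6650 Ω
Net reactance X = X_L − X_C = -2460 Ω
Z = 4300 − j2460 Ω
|Z| = √(4300² + 2460²) = 4960 Ω

4960 Ω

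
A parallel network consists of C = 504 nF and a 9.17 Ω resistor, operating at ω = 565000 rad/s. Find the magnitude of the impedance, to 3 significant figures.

X_C = 1/(ωC) = 3.51 Ω
Parallel: admittances add. Y = 1/R + jωC
Y = (0.109 + j0.285) S
|Y| = 0.305 S → |Z| = 1/|Y| = 3.28 Ω, ∠Z = −∠Y = -69.0°

3.28 Ω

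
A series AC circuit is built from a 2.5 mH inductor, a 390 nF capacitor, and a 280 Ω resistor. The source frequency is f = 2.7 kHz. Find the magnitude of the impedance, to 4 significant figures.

300.4 Ω

ω = 2πf = 16960 rad/s
X_L = ωL = 42.41 Ω
X_C = 1/(ωC) = 151.1 Ω
Net reactance X = X_L − X_C = -108.7 Ω
Z = 280.0 − j108.7 Ω
|Z| = √(280.0² + 108.7²) = 300.4 Ω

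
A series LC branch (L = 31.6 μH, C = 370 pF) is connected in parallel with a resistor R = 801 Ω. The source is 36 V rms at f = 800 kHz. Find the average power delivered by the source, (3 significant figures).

ω = 2πf = 5.027e+06 rad/s
X_L = ωL = 159 Ω
X_C = 1/(ωC) = 538 Ω
Branch 1: Z₁ = R = 801 Ω
Branch 2 (series LC): Z₂ = j(X_L − X_C) = −j379 Ω
Parallel: Z = Z₁Z₂/(Z₁+Z₂), |Z| = 342 Ω, ∠Z = -64.7°
I = V/|Z| = 105 mA
P = VI cos φ = 36 × 0.105 × cos(-64.7°) = 1.62 W

1.62 W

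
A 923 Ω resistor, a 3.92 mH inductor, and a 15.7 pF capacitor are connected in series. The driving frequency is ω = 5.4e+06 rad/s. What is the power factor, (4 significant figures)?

0.09800

X_L = ωL = 21170 Ω
X_C = 1/(ωC) = 11800 Ω
Net reactance X = X_L − X_C = 9373 Ω
Z = 923.0 + j9373 Ω
|Z| = √(923.0² + 9373²) = 9418 Ω
∠Z = arctan(9373/923.0) = 84.38°
cos φ = cos(84.38°) = 0.09800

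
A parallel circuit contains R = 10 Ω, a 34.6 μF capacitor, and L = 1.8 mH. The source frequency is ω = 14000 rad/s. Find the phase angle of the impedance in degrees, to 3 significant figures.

X_L = ωL = 25.2 Ω
X_C = 1/(ωC) = 2.06 Ω
Parallel: admittances add. Y = 1/R + 1/(jωL) + jωC
Y = (0.100 + j0.445) S
|Y| = 0.456 S → |Z| = 1/|Y| = 2.19 Ω, ∠Z = −∠Y = -77.3°

-77.3°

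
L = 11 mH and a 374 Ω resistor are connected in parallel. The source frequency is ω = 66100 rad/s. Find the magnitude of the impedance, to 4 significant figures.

332.6 Ω

X_L = ωL = 727.1 Ω
Parallel: admittances add. Y = 1/R + 1/(jωL)
Y = (0.002674 − j0.001375) S
|Y| = 0.003007 S → |Z| = 1/|Y| = 332.6 Ω, ∠Z = −∠Y = 27.22°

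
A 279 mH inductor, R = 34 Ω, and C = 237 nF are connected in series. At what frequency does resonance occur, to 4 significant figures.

ω₀ = 1/√(LC) = 1/√(0.279 × 2.37e-07) = 3889 rad/s
f₀ = ω₀/(2π) = 618.9 Hz

618.9 Hz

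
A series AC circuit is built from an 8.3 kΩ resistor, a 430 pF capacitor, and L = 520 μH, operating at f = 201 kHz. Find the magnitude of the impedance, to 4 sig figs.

ω = 2πf = 1.263e+06 rad/s
X_L = ωL = 656.7 Ω
X_C = 1/(ωC) = 1841 Ω
Net reactance X = X_L − X_C = -1185 Ω
Z = 8300 − j1185 Ω
|Z| = √(8300² + 1185²) = 8384 Ω

8384 Ω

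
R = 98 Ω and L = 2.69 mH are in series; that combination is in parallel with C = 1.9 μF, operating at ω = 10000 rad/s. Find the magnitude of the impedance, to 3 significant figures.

X_L = ωL = 26.9 Ω
X_C = 1/(ωC) = 52.6 Ω
Branch 1 (R+jX_L): Z₁ = 98.0 + j26.9 Ω, |Z₁| = 102 Ω
Branch 2 (−jX_C): Z₂ = −j52.6 Ω
Parallel: Z = Z₁Z₂/(Z₁+Z₂), |Z| = 52.8 Ω, ∠Z = -59.9°

52.8 Ω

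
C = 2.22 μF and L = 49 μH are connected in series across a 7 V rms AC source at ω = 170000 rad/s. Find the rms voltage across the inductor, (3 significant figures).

10.3 V

X_L = ωL = 8.33 Ω
X_C = 1/(ωC) = 2.65 Ω
Net reactance X = X_L − X_C = 5.68 Ω
Z = j5.68 Ω
|Z| = √(0² + 5.68²) = 5.68 Ω
I = V/|Z| = 1.23 A
V_L = I·|Z_L| = 1.23 × 8.33 = 10.3 V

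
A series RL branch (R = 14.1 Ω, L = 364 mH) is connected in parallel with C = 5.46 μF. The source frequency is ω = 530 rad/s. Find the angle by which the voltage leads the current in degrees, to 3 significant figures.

80.5°

X_L = ωL = 193 Ω
X_C = 1/(ωC) = 346 Ω
Branch 1 (R+jX_L): Z₁ = 14.1 + j193 Ω, |Z₁| = 193 Ω
Branch 2 (−jX_C): Z₂ = −j346 Ω
Parallel: Z = Z₁Z₂/(Z₁+Z₂), |Z| = 436 Ω, ∠Z = 80.5°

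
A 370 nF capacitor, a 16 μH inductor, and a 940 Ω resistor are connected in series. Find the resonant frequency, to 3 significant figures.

ω₀ = 1/√(LC) = 1/√(1.6e-05 × 3.7e-07) = 411000 rad/s
f₀ = ω₀/(2π) = 65.4 kHz

65.4 kHz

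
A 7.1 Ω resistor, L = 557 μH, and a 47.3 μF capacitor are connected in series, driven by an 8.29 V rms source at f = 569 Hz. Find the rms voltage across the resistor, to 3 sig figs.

7.26 V

ω = 2πf = 3575 rad/s
X_L = ωL = 1.99 Ω
X_C = 1/(ωC) = 5.91 Ω
Net reactance X = X_L − X_C = -3.92 Ω
Z = 7.10 − j3.92 Ω
|Z| = √(7.10² + 3.92²) = 8.11 Ω
I = V/|Z| = 1.02 A
V_R = I·|Z_R| = 1.02 × 7.10 = 7.26 V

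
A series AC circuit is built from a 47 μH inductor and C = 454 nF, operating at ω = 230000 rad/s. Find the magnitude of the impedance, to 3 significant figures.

1.23 Ω

X_L = ωL = 10.8 Ω
X_C = 1/(ωC) = 9.58 Ω
Net reactance X = X_L − X_C = 1.23 Ω
Z = j1.23 Ω
|Z| = √(0² + 1.23²) = 1.23 Ω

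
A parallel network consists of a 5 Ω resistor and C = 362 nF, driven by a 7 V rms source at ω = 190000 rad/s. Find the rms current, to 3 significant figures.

X_C = 1/(ωC) = 14.5 Ω
Parallel: admittances add. Y = 1/R + jωC
Y = (0.200 + j0.0688) S
|Y| = 0.211 S → |Z| = 1/|Y| = 4.73 Ω, ∠Z = −∠Y = -19.0°
I = V/|Z| = 7/4.73 = 1.48 A

1.48 A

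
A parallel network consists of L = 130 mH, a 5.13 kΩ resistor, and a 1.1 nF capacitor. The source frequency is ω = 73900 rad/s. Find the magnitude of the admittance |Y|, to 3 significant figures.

X_L = ωL = 9610 Ω
X_C = 1/(ωC) = 12300 Ω
Parallel: admittances add. Y = 1/R + 1/(jωL) + jωC
Y = (0.000195 − j2.28e-05) S
|Y| = 0.000196 S → |Z| = 1/|Y| = 5100 Ω, ∠Z = −∠Y = 6.67°

196 μS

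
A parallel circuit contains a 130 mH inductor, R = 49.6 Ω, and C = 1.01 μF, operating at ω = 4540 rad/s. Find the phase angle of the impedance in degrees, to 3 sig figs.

X_L = ωL = 590 Ω
X_C = 1/(ωC) = 218 Ω
Parallel: admittances add. Y = 1/R + 1/(jωL) + jωC
Y = (0.0202 + j0.00289) S
|Y| = 0.0204 S → |Z| = 1/|Y| = 49.1 Ω, ∠Z = −∠Y = -8.16°

-8.16°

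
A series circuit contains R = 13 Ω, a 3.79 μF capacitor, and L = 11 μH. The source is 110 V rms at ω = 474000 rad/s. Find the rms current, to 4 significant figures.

7.966 A

X_L = ωL = 5.214 Ω
X_C = 1/(ωC) = 0.5567 Ω
Net reactance X = X_L − X_C = 4.657 Ω
Z = 13.00 + j4.657 Ω
|Z| = √(13.00² + 4.657²) = 13.81 Ω
I = V/|Z| = 110/13.81 = 7.966 A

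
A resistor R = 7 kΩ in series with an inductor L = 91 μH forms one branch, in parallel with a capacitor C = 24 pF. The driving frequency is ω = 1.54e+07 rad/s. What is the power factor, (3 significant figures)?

X_L = ωL = 1400 Ω
X_C = 1/(ωC) = 2710 Ω
Branch 1 (R+jX_L): Z₁ = 7000 + j1400 Ω, |Z₁| = 7140 Ω
Branch 2 (−jX_C): Z₂ = −j2710 Ω
Parallel: Z = Z₁Z₂/(Z₁+Z₂), |Z| = 2710 Ω, ∠Z = -68.1°
cos φ = cos(-68.1°) = 0.373

0.373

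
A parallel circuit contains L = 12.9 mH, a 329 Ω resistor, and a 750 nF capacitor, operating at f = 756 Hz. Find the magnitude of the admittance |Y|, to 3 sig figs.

ω = 2πf = 4750 rad/s
X_L = ωL = 61.3 Ω
X_C = 1/(ωC) = 281 Ω
Parallel: admittances add. Y = 1/R + 1/(jωL) + jωC
Y = (0.00304 − j0.0128) S
|Y| = 0.0131 S → |Z| = 1/|Y| = 76.3 Ω, ∠Z = −∠Y = 76.6°

13.1 mS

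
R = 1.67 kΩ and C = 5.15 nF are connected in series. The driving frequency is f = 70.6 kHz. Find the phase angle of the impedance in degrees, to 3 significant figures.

-14.7°

ω = 2πf = 443600 rad/s
X_C = 1/(ωC) = 438 Ω
Z = 1670 − j438 Ω
|Z| = √(1670² + 438²) = 1730 Ω
∠Z = arctan(-438/1670) = -14.7°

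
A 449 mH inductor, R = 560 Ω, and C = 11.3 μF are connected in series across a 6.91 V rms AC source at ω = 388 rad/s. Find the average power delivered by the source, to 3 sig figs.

84.5 mW

X_L = ωL = 174 Ω
X_C = 1/(ωC) = 228 Ω
Net reactance X = X_L − X_C = -53.9 Ω
Z = 560 − j53.9 Ω
|Z| = √(560² + 53.9²) = 563 Ω
∠Z = arctan(-53.9/560) = -5.49°
I = V/|Z| = 12.3 mA
P = VI cos φ = 6.91 × 0.0123 × cos(-5.49°) = 84.5 mW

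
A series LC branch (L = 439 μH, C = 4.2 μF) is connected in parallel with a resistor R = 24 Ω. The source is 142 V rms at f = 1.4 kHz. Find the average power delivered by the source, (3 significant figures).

ω = 2πf = 8796 rad/s
X_L = ωL = 3.86 Ω
X_C = 1/(ωC) = 27.1 Ω
Branch 1: Z₁ = R = 24.0 Ω
Branch 2 (series LC): Z₂ = j(X_L − X_C) = −j23.2 Ω
Parallel: Z = Z₁Z₂/(Z₁+Z₂), |Z| = 16.7 Ω, ∠Z = -46.0°
I = V/|Z| = 8.51 A
P = VI cos φ = 142 × 8.51 × cos(-46.0°) = 840 W

840 W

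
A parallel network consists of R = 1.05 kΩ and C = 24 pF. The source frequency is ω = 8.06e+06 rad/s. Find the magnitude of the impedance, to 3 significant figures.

1030 Ω

X_C = 1/(ωC) = 5170 Ω
Parallel: admittances add. Y = 1/R + jωC
Y = (0.000952 + j0.000193) S
|Y| = 0.000972 S → |Z| = 1/|Y| = 1030 Ω, ∠Z = −∠Y = -11.5°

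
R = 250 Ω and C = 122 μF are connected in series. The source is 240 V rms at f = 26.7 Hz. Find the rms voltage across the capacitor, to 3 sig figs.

46.0 V

ω = 2πf = 167.8 rad/s
X_C = 1/(ωC) = 48.9 Ω
Z = 250 − j48.9 Ω
|Z| = √(250² + 48.9²) = 255 Ω
I = V/|Z| = 942 mA
V_C = I·|Z_C| = 0.942 × 48.9 = 46.0 V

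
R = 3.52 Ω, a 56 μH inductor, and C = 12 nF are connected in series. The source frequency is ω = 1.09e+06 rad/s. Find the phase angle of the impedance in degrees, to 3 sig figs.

-77.1°

X_L = ωL = 61.0 Ω
X_C = 1/(ωC) = 76.5 Ω
Net reactance X = X_L − X_C = -15.4 Ω
Z = 3.52 − j15.4 Ω
|Z| = √(3.52² + 15.4²) = 15.8 Ω
∠Z = arctan(-15.4/3.52) = -77.1°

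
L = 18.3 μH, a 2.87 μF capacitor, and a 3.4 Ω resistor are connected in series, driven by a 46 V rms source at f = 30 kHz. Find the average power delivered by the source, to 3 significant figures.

509 W

ω = 2πf = 188500 rad/s
X_L = ωL = 3.45 Ω
X_C = 1/(ωC) = 1.85 Ω
Net reactance X = X_L − X_C = 1.60 Ω
Z = 3.40 + j1.60 Ω
|Z| = √(3.40² + 1.60²) = 3.76 Ω
∠Z = arctan(1.60/3.40) = 25.2°
I = V/|Z| = 12.2 A
P = VI cos φ = 46 × 12.2 × cos(25.2°) = 509 W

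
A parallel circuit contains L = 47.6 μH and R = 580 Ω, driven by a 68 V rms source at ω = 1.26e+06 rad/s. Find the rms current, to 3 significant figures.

1.14 A

X_L = ωL = 60.0 Ω
Parallel: admittances add. Y = 1/R + 1/(jωL)
Y = (0.00172 − j0.0167) S
|Y| = 0.0168 S → |Z| = 1/|Y| = 59.7 Ω, ∠Z = −∠Y = 84.1°
I = V/|Z| = 68/59.7 = 1.14 A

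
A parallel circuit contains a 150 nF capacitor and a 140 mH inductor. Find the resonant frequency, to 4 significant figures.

ω₀ = 1/√(LC) = 1/√(0.14 × 1.5e-07) = 6901 rad/s
f₀ = ω₀/(2π) = 1.098 kHz

1.098 kHz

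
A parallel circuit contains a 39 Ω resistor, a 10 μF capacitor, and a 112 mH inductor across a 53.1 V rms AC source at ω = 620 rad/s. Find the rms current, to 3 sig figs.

X_L = ωL = 69.4 Ω
X_C = 1/(ωC) = 161 Ω
Parallel: admittances add. Y = 1/R + 1/(jωL) + jωC
Y = (0.0256 − j0.00820) S
|Y| = 0.0269 S → |Z| = 1/|Y| = 37.1 Ω, ∠Z = −∠Y = 17.7°
I = V/|Z| = 53.1/37.1 = 1.43 A

1.43 A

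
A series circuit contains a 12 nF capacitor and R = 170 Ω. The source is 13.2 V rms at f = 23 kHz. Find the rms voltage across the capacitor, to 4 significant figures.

ω = 2πf = 144500 rad/s
X_C = 1/(ωC) = 576.6 Ω
Z = 170.0 − j576.6 Ω
|Z| = √(170.0² + 576.6²) = 601.2 Ω
I = V/|Z| = 21.96 mA
V_C = I·|Z_C| = 0.02196 × 576.6 = 12.66 V

12.66 V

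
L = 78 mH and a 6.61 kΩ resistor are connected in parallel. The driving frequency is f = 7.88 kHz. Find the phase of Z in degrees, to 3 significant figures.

ω = 2πf = 49510 rad/s
X_L = ωL = 3860 Ω
Parallel: admittances add. Y = 1/R + 1/(jωL)
Y = (0.000151 − j0.000259) S
|Y| = 0.000300 S → |Z| = 1/|Y| = 3330 Ω, ∠Z = −∠Y = 59.7°

59.7°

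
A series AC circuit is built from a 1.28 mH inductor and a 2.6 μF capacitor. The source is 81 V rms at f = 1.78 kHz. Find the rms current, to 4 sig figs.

4.035 A

ω = 2πf = 11180 rad/s
X_L = ωL = 14.32 Ω
X_C = 1/(ωC) = 34.39 Ω
Net reactance X = X_L − X_C = -20.07 Ω
Z = − j20.07 Ω
|Z| = √(0² + 20.07²) = 20.07 Ω
I = V/|Z| = 81/20.07 = 4.035 A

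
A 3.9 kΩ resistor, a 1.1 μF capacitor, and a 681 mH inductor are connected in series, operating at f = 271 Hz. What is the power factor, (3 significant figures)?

ω = 2πf = 1703 rad/s
X_L = ωL = 1160 Ω
X_C = 1/(ωC) = 534 Ω
Net reactance X = X_L − X_C = 626 Ω
Z = 3900 + j626 Ω
|Z| = √(3900² + 626²) = 3950 Ω
∠Z = arctan(626/3900) = 9.11°
cos φ = cos(9.11°) = 0.987

0.987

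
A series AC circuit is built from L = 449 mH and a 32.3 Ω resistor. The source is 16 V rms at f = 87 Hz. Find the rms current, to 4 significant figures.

ω = 2πf = 546.6 rad/s
X_L = ωL = 245.4 Ω
Z = 32.30 + j245.4 Ω
|Z| = √(32.30² + 245.4²) = 247.6 Ω
I = V/|Z| = 16/247.6 = 64.63 mA

64.63 mA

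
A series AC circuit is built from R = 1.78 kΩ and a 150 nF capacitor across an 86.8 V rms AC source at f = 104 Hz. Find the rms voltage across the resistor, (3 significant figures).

14.9 V

ω = 2πf = 653.5 rad/s
X_C = 1/(ωC) = 10200 Ω
Z = 1780 − j10200 Ω
|Z| = √(1780² + 10200²) = 10400 Ω
I = V/|Z| = 8.38 mA
V_R = I·|Z_R| = 0.00838 × 1780 = 14.9 V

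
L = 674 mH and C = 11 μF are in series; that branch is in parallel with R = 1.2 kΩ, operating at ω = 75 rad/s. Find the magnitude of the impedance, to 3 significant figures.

835 Ω

X_L = ωL = 50.6 Ω
X_C = 1/(ωC) = 1210 Ω
Branch 1: Z₁ = R = 1200 Ω
Branch 2 (series LC): Z₂ = j(X_L − X_C) = −j1160 Ω
Parallel: Z = Z₁Z₂/(Z₁+Z₂), |Z| = 835 Ω, ∠Z = -45.9°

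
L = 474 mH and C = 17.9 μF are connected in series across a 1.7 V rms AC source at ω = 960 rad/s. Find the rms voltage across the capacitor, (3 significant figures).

0.249 V

X_L = ωL = 455 Ω
X_C = 1/(ωC) = 58.2 Ω
Net reactance X = X_L − X_C = 397 Ω
Z = j397 Ω
|Z| = √(0² + 397²) = 397 Ω
I = V/|Z| = 4.28 mA
V_C = I·|Z_C| = 0.00428 × 58.2 = 0.249 V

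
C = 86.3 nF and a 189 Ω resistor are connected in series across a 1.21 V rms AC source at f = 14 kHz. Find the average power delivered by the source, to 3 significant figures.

5.21 mW

ω = 2πf = 87960 rad/s
X_C = 1/(ωC) = 132 Ω
Z = 189 − j132 Ω
|Z| = √(189² + 132²) = 230 Ω
∠Z = arctan(-132/189) = -34.9°
I = V/|Z| = 5.25 mA
P = VI cos φ = 1.21 × 0.00525 × cos(-34.9°) = 5.21 mW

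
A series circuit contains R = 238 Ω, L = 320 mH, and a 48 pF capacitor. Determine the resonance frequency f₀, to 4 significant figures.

ω₀ = 1/√(LC) = 1/√(0.32 × 4.8e-11) = 255200 rad/s
f₀ = ω₀/(2π) = 40.61 kHz

40.61 kHz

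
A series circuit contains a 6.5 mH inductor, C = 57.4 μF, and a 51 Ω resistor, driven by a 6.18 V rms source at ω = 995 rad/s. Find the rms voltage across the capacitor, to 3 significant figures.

X_L = ωL = 6.47 Ω
X_C = 1/(ωC) = 17.5 Ω
Net reactance X = X_L − X_C = -11.0 Ω
Z = 51.0 − j11.0 Ω
|Z| = √(51.0² + 11.0²) = 52.2 Ω
I = V/|Z| = 118 mA
V_C = I·|Z_C| = 0.118 × 17.5 = 2.07 V

2.07 V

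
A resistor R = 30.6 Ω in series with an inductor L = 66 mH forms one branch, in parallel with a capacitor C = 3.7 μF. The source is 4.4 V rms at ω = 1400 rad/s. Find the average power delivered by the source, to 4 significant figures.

X_L = ωL = 92.40 Ω
X_C = 1/(ωC) = 193.1 Ω
Branch 1 (R+jX_L): Z₁ = 30.60 + j92.40 Ω, |Z₁| = 97.34 Ω
Branch 2 (−jX_C): Z₂ = −j193.1 Ω
Parallel: Z = Z₁Z₂/(Z₁+Z₂), |Z| = 178.6 Ω, ∠Z = 54.77°
I = V/|Z| = 24.63 mA
P = VI cos φ = 4.4 × 0.02463 × cos(54.77°) = 62.53 mW

62.53 mW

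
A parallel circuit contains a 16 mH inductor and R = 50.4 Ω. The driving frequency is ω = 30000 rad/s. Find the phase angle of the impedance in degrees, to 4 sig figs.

5.994°

X_L = ωL = 480.0 Ω
Parallel: admittances add. Y = 1/R + 1/(jωL)
Y = (0.01984 − j0.002083) S
|Y| = 0.01995 S → |Z| = 1/|Y| = 50.12 Ω, ∠Z = −∠Y = 5.994°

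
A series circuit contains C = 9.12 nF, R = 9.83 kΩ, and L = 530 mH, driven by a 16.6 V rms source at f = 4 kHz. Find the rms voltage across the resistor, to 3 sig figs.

ω = 2πf = 25130 rad/s
X_L = ωL = 13300 Ω
X_C = 1/(ωC) = 4360 Ω
Net reactance X = X_L − X_C = 8960 Ω
Z = 9830 + j8960 Ω
|Z| = √(9830² + 8960²) = 13300 Ω
I = V/|Z| = 1.25 mA
V_R = I·|Z_R| = 0.00125 × 9830 = 12.3 V

12.3 V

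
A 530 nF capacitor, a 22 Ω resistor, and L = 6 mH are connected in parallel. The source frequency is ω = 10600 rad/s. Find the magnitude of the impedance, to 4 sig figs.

21.48 Ω

X_L = ωL = 63.60 Ω
X_C = 1/(ωC) = 178.0 Ω
Parallel: admittances add. Y = 1/R + 1/(jωL) + jωC
Y = (0.04545 − j0.01011) S
|Y| = 0.04656 S → |Z| = 1/|Y| = 21.48 Ω, ∠Z = −∠Y = 12.53°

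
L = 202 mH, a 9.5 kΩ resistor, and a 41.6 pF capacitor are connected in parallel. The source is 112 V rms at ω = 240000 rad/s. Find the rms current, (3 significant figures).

11.8 mA

X_L = ωL = 48500 Ω
X_C = 1/(ωC) = 100000 Ω
Parallel: admittances add. Y = 1/R + 1/(jωL) + jωC
Y = (0.000105 − j1.06e-05) S
|Y| = 0.000106 S → |Z| = 1/|Y| = 9450 Ω, ∠Z = −∠Y = 5.77°
I = V/|Z| = 112/9450 = 11.8 mA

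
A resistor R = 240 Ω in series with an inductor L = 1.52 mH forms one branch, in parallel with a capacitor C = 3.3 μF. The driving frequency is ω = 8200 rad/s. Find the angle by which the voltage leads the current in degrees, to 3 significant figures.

X_L = ωL = 12.5 Ω
X_C = 1/(ωC) = 37.0 Ω
Branch 1 (R+jX_L): Z₁ = 240 + j12.5 Ω, |Z₁| = 240 Ω
Branch 2 (−jX_C): Z₂ = −j37.0 Ω
Parallel: Z = Z₁Z₂/(Z₁+Z₂), |Z| = 36.8 Ω, ∠Z = -81.2°

-81.2°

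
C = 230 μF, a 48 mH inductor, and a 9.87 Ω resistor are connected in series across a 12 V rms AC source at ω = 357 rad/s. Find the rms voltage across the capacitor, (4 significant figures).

X_L = ωL = 17.14 Ω
X_C = 1/(ωC) = 12.18 Ω
Net reactance X = X_L − X_C = 4.957 Ω
Z = 9.870 + j4.957 Ω
|Z| = √(9.870² + 4.957²) = 11.04 Ω
I = V/|Z| = 1.086 A
V_C = I·|Z_C| = 1.086 × 12.18 = 13.23 V

13.23 V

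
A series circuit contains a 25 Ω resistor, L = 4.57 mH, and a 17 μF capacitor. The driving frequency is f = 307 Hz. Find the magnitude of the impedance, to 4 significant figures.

33.09 Ω

ω = 2πf = 1929 rad/s
X_L = ωL = 8.815 Ω
X_C = 1/(ωC) = 30.50 Ω
Net reactance X = X_L − X_C = -21.68 Ω
Z = 25.00 − j21.68 Ω
|Z| = √(25.00² + 21.68²) = 33.09 Ω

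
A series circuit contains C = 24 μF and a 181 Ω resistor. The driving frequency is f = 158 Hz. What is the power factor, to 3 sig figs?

0.974

ω = 2πf = 992.7 rad/s
X_C = 1/(ωC) = 42.0 Ω
Z = 181 − j42.0 Ω
|Z| = √(181² + 42.0²) = 186 Ω
∠Z = arctan(-42.0/181) = -13.1°
cos φ = cos(-13.1°) = 0.974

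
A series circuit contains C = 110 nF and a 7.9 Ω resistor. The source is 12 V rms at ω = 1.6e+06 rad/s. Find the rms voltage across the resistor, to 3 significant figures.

9.74 V

X_C = 1/(ωC) = 5.68 Ω
Z = 7.90 − j5.68 Ω
|Z| = √(7.90² + 5.68²) = 9.73 Ω
I = V/|Z| = 1.23 A
V_R = I·|Z_R| = 1.23 × 7.90 = 9.74 V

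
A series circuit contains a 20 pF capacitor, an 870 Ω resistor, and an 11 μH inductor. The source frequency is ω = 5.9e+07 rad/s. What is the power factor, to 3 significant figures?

X_L = ωL = 649 Ω
X_C = 1/(ωC) = 847 Ω
Net reactance X = X_L − X_C = -198 Ω
Z = 870 − j198 Ω
|Z| = √(870² + 198²) = 892 Ω
∠Z = arctan(-198/870) = -12.8°
cos φ = cos(-12.8°) = 0.975

0.975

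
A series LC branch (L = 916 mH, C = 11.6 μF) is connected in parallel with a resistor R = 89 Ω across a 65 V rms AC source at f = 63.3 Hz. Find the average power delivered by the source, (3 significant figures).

ω = 2πf = 397.7 rad/s
X_L = ωL = 364 Ω
X_C = 1/(ωC) = 217 Ω
Branch 1: Z₁ = R = 89.0 Ω
Branch 2 (series LC): Z₂ = j(X_L − X_C) = j148 Ω
Parallel: Z = Z₁Z₂/(Z₁+Z₂), |Z| = 76.2 Ω, ∠Z = 31.1°
I = V/|Z| = 853 mA
P = VI cos φ = 65 × 0.853 × cos(31.1°) = 47.5 W

47.5 W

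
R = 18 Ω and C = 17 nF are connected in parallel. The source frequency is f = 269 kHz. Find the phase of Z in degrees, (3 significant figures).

ω = 2πf = 1.69e+06 rad/s
X_C = 1/(ωC) = 34.8 Ω
Parallel: admittances add. Y = 1/R + jωC
Y = (0.0556 + j0.0287) S
|Y| = 0.0625 S → |Z| = 1/|Y| = 16.0 Ω, ∠Z = −∠Y = -27.3°

-27.3°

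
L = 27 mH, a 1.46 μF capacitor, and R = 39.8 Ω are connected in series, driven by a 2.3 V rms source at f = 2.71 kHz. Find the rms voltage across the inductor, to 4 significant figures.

ω = 2πf = 17030 rad/s
X_L = ωL = 459.7 Ω
X_C = 1/(ωC) = 40.23 Ω
Net reactance X = X_L − X_C = 419.5 Ω
Z = 39.80 + j419.5 Ω
|Z| = √(39.80² + 419.5²) = 421.4 Ω
I = V/|Z| = 5.458 mA
V_L = I·|Z_L| = 0.005458 × 459.7 = 2.509 V

2.509 V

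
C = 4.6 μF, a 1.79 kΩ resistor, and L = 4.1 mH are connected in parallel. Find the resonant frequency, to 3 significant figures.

1.16 kHz

ω₀ = 1/√(LC) = 1/√(0.0041 × 4.6e-06) = 7282 rad/s
f₀ = ω₀/(2π) = 1.16 kHz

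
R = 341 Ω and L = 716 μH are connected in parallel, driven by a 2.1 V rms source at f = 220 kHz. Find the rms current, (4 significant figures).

ω = 2πf = 1.382e+06 rad/s
X_L = ωL = 989.7 Ω
Parallel: admittances add. Y = 1/R + 1/(jωL)
Y = (0.002933 − j0.001010) S
|Y| = 0.003102 S → |Z| = 1/|Y| = 322.4 Ω, ∠Z = −∠Y = 19.01°
I = V/|Z| = 2.1/322.4 = 6.514 mA

6.514 mA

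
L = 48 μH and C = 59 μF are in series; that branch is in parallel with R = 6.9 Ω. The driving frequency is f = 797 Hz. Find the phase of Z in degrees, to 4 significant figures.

-65.50°

ω = 2πf = 5008 rad/s
X_L = ωL = 0.2404 Ω
X_C = 1/(ωC) = 3.385 Ω
Branch 1: Z₁ = R = 6.900 Ω
Branch 2 (series LC): Z₂ = j(X_L − X_C) = −j3.144 Ω
Parallel: Z = Z₁Z₂/(Z₁+Z₂), |Z| = 2.861 Ω, ∠Z = -65.50°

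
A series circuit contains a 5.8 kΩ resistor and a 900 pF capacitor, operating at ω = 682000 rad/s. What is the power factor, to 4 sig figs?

0.9627

X_C = 1/(ωC) = 1629 Ω
Z = 5800 − j1629 Ω
|Z| = √(5800² + 1629²) = 6024 Ω
∠Z = arctan(-1629/5800) = -15.69°
cos φ = cos(-15.69°) = 0.9627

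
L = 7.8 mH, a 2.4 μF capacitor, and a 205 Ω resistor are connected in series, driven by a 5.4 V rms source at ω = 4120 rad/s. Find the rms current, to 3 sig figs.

25.0 mA

X_L = ωL = 32.1 Ω
X_C = 1/(ωC) = 101 Ω
Net reactance X = X_L − X_C = -69.0 Ω
Z = 205 − j69.0 Ω
|Z| = √(205² + 69.0²) = 216 Ω
I = V/|Z| = 5.4/216 = 25.0 mA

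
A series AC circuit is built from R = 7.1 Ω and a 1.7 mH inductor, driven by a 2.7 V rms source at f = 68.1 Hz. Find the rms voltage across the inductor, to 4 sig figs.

ω = 2πf = 427.9 rad/s
X_L = ωL = 0.7274 Ω
Z = 7.100 + j0.7274 Ω
|Z| = √(7.100² + 0.7274²) = 7.137 Ω
I = V/|Z| = 378.3 mA
V_L = I·|Z_L| = 0.3783 × 0.7274 = 0.2752 V

0.2752 V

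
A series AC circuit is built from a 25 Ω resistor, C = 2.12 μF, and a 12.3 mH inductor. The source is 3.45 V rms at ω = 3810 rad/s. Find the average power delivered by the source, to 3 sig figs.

X_L = ωL = 46.9 Ω
X_C = 1/(ωC) = 124 Ω
Net reactance X = X_L − X_C = -76.9 Ω
Z = 25.0 − j76.9 Ω
|Z| = √(25.0² + 76.9²) = 80.9 Ω
∠Z = arctan(-76.9/25.0) = -72.0°
I = V/|Z| = 42.6 mA
P = VI cos φ = 3.45 × 0.0426 × cos(-72.0°) = 45.5 mW

45.5 mW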